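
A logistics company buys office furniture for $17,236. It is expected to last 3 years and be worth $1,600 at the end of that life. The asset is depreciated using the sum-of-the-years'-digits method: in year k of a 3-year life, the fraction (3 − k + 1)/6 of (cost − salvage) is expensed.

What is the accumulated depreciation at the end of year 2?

$13,030

Depreciable base = $17,236 − $1,600 = $15,636.
Sum of the years' digits = 3+2+1 = 6.
Year 1: $15,636 × 3/6 = $7,818. Book value $9,418.
Year 2: $15,636 × 2/6 = $5,212. Book value $4,206.
Accumulated through year 2 = $17,236 − $4,206 = $13,030.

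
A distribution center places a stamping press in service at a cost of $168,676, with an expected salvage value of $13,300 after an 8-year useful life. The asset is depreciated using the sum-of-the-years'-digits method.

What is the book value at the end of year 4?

$56,460

Depreciable base = $168,676 − $13,300 = $155,376.
Sum of the years' digits = 8+7+6+5+4+3+2+1 = 36.
Year 1: $155,376 × 8/36 = $34,528. Book value $134,148.
Year 2: $155,376 × 7/36 = $30,212. Book value $103,936.
Year 3: $155,376 × 6/36 = $25,896. Book value $78,040.
Year 4: $155,376 × 5/36 = $21,580. Book value $56,460.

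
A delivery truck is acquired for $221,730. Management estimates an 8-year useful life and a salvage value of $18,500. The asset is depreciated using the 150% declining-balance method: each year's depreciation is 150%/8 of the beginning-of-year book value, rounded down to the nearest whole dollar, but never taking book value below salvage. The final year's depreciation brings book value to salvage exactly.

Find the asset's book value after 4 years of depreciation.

Depreciable base = $221,730 − $18,500 = $203,230.
Year 1: ⌊$221,730 × 150%/8⌋ = $41,574. Book value $180,156.
Year 2: ⌊$180,156 × 150%/8⌋ = $33,779. Book value $146,377.
Year 3: ⌊$146,377 × 150%/8⌋ = $27,445. Book value $118,932.
Year 4: ⌊$118,932 × 150%/8⌋ = $22,299. Book value $96,633.

$96,633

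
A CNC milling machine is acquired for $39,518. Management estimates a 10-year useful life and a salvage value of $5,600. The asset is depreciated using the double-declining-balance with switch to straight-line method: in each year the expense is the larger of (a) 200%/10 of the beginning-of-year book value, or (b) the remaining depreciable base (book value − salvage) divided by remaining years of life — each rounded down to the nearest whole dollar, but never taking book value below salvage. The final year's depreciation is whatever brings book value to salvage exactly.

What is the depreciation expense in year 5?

Depreciable base = $39,518 − $5,600 = $33,918.
Year 1: DB = ⌊$39,518 × 200%/10⌋ = $7,903; SL = ⌊$33,918/10⌋ = $3,391 → take DB $7,903. Book value $31,615.
Year 2: DB = ⌊$31,615 × 200%/10⌋ = $6,323; SL = ⌊$26,015/9⌋ = $2,890 → take DB $6,323. Book value $25,292.
Year 3: DB = ⌊$25,292 × 200%/10⌋ = $5,058; SL = ⌊$19,692/8⌋ = $2,461 → take DB $5,058. Book value $20,234.
Year 4: DB = ⌊$20,234 × 200%/10⌋ = $4,046; SL = ⌊$14,634/7⌋ = $2,090 → take DB $4,046. Book value $16,188.
Year 5: DB = ⌊$16,188 × 200%/10⌋ = $3,237; SL = ⌊$10,588/6⌋ = $1,764 → take DB $3,237. Book value $12,951.

$3,237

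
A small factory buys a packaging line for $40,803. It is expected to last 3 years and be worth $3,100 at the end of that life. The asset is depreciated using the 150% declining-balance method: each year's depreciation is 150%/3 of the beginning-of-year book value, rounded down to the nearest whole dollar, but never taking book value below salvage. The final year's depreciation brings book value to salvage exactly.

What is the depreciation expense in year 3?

$7,101

Depreciable base = $40,803 − $3,100 = $37,703.
Year 1: ⌊$40,803 × 150%/3⌋ = $20,401. Book value $20,402.
Year 2: ⌊$20,402 × 150%/3⌋ = $10,201. Book value $10,201.
Year 3 (final): $10,201 − $3,100 = $7,101. Book value $3,100.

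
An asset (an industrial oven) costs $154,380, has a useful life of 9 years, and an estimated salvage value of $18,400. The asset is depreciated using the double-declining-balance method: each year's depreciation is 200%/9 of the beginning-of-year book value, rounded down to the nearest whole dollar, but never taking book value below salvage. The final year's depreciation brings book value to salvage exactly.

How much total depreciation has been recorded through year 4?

$97,883

Depreciable base = $154,380 − $18,400 = $135,980.
Year 1: ⌊$154,380 × 200%/9⌋ = $34,306. Book value $120,074.
Year 2: ⌊$120,074 × 200%/9⌋ = $26,683. Book value $93,391.
Year 3: ⌊$93,391 × 200%/9⌋ = $20,753. Book value $72,638.
Year 4: ⌊$72,638 × 200%/9⌋ = $16,141. Book value $56,497.
Accumulated through year 4 = $154,380 − $56,497 = $97,883.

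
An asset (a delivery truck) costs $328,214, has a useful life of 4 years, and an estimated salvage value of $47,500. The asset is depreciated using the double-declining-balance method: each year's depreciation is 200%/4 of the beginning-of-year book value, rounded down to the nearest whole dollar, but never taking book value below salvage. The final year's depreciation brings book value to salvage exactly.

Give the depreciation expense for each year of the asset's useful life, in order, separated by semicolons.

$164,107; $82,053; $34,554; $0

Depreciable base = $328,214 − $47,500 = $280,714.
Year 1: ⌊$328,214 × 200%/4⌋ = $164,107. Book value $164,107.
Year 2: ⌊$164,107 × 200%/4⌋ = $82,053. Book value $82,054.
Year 3: ⌊$82,054 × 200%/4⌋ = $41,027, capped at $34,554. Book value $47,500.
Year 4 (final): $47,500 − $47,500 = $0. Book value $47,500.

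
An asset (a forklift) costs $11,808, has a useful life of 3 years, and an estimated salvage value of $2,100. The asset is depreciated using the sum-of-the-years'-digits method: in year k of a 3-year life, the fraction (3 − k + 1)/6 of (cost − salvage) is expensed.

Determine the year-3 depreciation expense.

Depreciable base = $11,808 − $2,100 = $9,708.
Sum of the years' digits = 3+2+1 = 6.
Year 1: $9,708 × 3/6 = $4,854. Book value $6,954.
Year 2: $9,708 × 2/6 = $3,236. Book value $3,718.
Year 3: $9,708 × 1/6 = $1,618. Book value $2,100.

$1,618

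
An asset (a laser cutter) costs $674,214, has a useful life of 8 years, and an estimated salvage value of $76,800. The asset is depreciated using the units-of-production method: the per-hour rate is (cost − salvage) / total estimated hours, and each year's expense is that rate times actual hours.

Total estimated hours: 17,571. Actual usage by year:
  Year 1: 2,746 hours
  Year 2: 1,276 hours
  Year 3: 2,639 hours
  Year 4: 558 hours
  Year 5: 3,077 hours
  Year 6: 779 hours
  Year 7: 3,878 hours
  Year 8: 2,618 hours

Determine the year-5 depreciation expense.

$104,618

Depreciable base = $674,214 − $76,800 = $597,414.
Rate = $597,414 / 17,571 hours = $34 per hour.
Year 1: 2,746 × $34 = $93,364. Book value $580,850.
Year 2: 1,276 × $34 = $43,384. Book value $537,466.
Year 3: 2,639 × $34 = $89,726. Book value $447,740.
Year 4: 558 × $34 = $18,972. Book value $428,768.
Year 5: 3,077 × $34 = $104,618. Book value $324,150.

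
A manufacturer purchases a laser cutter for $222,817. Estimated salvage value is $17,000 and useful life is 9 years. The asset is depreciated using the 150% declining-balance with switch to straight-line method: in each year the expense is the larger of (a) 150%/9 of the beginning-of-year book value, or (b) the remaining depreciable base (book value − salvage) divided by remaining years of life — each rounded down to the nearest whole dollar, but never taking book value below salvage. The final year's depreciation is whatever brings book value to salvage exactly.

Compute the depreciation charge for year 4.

Depreciable base = $222,817 − $17,000 = $205,817.
Year 1: DB = ⌊$222,817 × 150%/9⌋ = $37,136; SL = ⌊$205,817/9⌋ = $22,868 → take DB $37,136. Book value $185,681.
Year 2: DB = ⌊$185,681 × 150%/9⌋ = $30,946; SL = ⌊$168,681/8⌋ = $21,085 → take DB $30,946. Book value $154,735.
Year 3: DB = ⌊$154,735 × 150%/9⌋ = $25,789; SL = ⌊$137,735/7⌋ = $19,676 → take DB $25,789. Book value $128,946.
Year 4: DB = ⌊$128,946 × 150%/9⌋ = $21,491; SL = ⌊$111,946/6⌋ = $18,657 → take DB $21,491. Book value $107,455.

$21,491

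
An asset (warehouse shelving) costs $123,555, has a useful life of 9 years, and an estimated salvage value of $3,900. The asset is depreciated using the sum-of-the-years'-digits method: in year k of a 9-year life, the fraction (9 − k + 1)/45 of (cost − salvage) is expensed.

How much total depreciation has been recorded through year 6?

Depreciable base = $123,555 − $3,900 = $119,655.
Sum of the years' digits = 9+8+7+6+5+4+3+2+1 = 45.
Year 1: $119,655 × 9/45 = $23,931. Book value $99,624.
Year 2: $119,655 × 8/45 = $21,272. Book value $78,352.
Year 3: $119,655 × 7/45 = $18,613. Book value $59,739.
Year 4: $119,655 × 6/45 = $15,954. Book value $43,785.
Year 5: $119,655 × 5/45 = $13,295. Book value $30,490.
Year 6: $119,655 × 4/45 = $10,636. Book value $19,854.
Accumulated through year 6 = $123,555 − $19,854 = $103,701.

$103,701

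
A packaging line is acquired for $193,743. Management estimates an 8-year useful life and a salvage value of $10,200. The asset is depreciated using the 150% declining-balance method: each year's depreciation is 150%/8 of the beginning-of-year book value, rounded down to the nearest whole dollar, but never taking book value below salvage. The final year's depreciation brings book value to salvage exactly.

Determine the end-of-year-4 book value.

$84,436

Depreciable base = $193,743 − $10,200 = $183,543.
Year 1: ⌊$193,743 × 150%/8⌋ = $36,326. Book value $157,417.
Year 2: ⌊$157,417 × 150%/8⌋ = $29,515. Book value $127,902.
Year 3: ⌊$127,902 × 150%/8⌋ = $23,981. Book value $103,921.
Year 4: ⌊$103,921 × 150%/8⌋ = $19,485. Book value $84,436.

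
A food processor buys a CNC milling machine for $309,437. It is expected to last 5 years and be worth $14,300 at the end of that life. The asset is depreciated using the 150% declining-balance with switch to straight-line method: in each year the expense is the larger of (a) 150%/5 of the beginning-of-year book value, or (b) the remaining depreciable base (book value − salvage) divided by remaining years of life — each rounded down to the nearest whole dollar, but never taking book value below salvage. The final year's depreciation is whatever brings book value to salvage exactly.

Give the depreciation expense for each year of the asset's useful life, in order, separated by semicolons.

Depreciable base = $309,437 − $14,300 = $295,137.
Year 1: DB = ⌊$309,437 × 150%/5⌋ = $92,831; SL = ⌊$295,137/5⌋ = $59,027 → take DB $92,831. Book value $216,606.
Year 2: DB = ⌊$216,606 × 150%/5⌋ = $64,981; SL = ⌊$202,306/4⌋ = $50,576 → take DB $64,981. Book value $151,625.
Year 3: DB = ⌊$151,625 × 150%/5⌋ = $45,487; SL = ⌊$137,325/3⌋ = $45,775 → take SL $45,775. Book value $105,850.
Year 4: DB = ⌊$105,850 × 150%/5⌋ = $31,755; SL = ⌊$91,550/2⌋ = $45,775 → take SL $45,775. Book value $60,075.
Year 5 (final): $60,075 − $14,300 = $45,775. Book value $14,300.

$92,831; $64,981; $45,775; $45,775; $45,775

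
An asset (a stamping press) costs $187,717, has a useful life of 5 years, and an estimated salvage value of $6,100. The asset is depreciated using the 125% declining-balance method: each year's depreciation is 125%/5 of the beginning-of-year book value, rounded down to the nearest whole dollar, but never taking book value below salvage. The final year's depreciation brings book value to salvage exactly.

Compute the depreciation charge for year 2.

Depreciable base = $187,717 − $6,100 = $181,617.
Year 1: ⌊$187,717 × 125%/5⌋ = $46,929. Book value $140,788.
Year 2: ⌊$140,788 × 125%/5⌋ = $35,197. Book value $105,591.

$35,197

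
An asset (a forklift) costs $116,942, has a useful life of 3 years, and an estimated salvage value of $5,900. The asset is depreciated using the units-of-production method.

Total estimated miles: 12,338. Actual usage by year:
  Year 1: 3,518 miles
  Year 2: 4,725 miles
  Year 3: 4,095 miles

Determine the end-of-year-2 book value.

$42,755

Depreciable base = $116,942 − $5,900 = $111,042.
Rate = $111,042 / 12,338 miles = $9 per mile.
Year 1: 3,518 × $9 = $31,662. Book value $85,280.
Year 2: 4,725 × $9 = $42,525. Book value $42,755.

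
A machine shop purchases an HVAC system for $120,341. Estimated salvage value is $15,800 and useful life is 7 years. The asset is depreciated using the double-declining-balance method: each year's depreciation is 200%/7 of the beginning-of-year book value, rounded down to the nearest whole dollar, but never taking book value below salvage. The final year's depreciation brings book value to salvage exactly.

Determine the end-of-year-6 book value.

Depreciable base = $120,341 − $15,800 = $104,541.
Year 1: ⌊$120,341 × 200%/7⌋ = $34,383. Book value $85,958.
Year 2: ⌊$85,958 × 200%/7⌋ = $24,559. Book value $61,399.
Year 3: ⌊$61,399 × 200%/7⌋ = $17,542. Book value $43,857.
Year 4: ⌊$43,857 × 200%/7⌋ = $12,530. Book value $31,327.
Year 5: ⌊$31,327 × 200%/7⌋ = $8,950. Book value $22,377.
Year 6: ⌊$22,377 × 200%/7⌋ = $6,393. Book value $15,984.

$15,984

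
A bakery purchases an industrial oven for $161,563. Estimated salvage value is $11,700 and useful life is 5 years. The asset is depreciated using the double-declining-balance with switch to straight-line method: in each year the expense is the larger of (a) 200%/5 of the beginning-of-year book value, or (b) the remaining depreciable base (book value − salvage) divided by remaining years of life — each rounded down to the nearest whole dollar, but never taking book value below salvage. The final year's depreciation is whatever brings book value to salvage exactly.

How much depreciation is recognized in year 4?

$13,959

Depreciable base = $161,563 − $11,700 = $149,863.
Year 1: DB = ⌊$161,563 × 200%/5⌋ = $64,625; SL = ⌊$149,863/5⌋ = $29,972 → take DB $64,625. Book value $96,938.
Year 2: DB = ⌊$96,938 × 200%/5⌋ = $38,775; SL = ⌊$85,238/4⌋ = $21,309 → take DB $38,775. Book value $58,163.
Year 3: DB = ⌊$58,163 × 200%/5⌋ = $23,265; SL = ⌊$46,463/3⌋ = $15,487 → take DB $23,265. Book value $34,898.
Year 4: DB = ⌊$34,898 × 200%/5⌋ = $13,959; SL = ⌊$23,198/2⌋ = $11,599 → take DB $13,959. Book value $20,939.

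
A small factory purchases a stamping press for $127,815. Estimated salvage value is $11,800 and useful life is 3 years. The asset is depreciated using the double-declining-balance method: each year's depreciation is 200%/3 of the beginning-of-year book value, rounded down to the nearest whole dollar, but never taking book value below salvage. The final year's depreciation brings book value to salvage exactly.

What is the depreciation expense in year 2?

$28,403

Depreciable base = $127,815 − $11,800 = $116,015.
Year 1: ⌊$127,815 × 200%/3⌋ = $85,210. Book value $42,605.
Year 2: ⌊$42,605 × 200%/3⌋ = $28,403. Book value $14,202.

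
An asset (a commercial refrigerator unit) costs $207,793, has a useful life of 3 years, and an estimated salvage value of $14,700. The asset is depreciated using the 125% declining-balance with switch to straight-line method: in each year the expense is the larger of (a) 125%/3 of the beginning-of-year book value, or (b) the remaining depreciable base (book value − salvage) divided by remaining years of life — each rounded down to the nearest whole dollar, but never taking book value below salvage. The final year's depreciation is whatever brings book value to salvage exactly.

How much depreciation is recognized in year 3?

Depreciable base = $207,793 − $14,700 = $193,093.
Year 1: DB = ⌊$207,793 × 125%/3⌋ = $86,580; SL = ⌊$193,093/3⌋ = $64,364 → take DB $86,580. Book value $121,213.
Year 2: DB = ⌊$121,213 × 125%/3⌋ = $50,505; SL = ⌊$106,513/2⌋ = $53,256 → take SL $53,256. Book value $67,957.
Year 3 (final): $67,957 − $14,700 = $53,257. Book value $14,700.

$53,257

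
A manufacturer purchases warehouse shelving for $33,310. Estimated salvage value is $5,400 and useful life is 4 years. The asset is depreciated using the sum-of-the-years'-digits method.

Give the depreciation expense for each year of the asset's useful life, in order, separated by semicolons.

$11,164; $8,373; $5,582; $2,791

Depreciable base = $33,310 − $5,400 = $27,910.
Sum of the years' digits = 4+3+2+1 = 10.
Year 1: $27,910 × 4/10 = $11,164. Book value $22,146.
Year 2: $27,910 × 3/10 = $8,373. Book value $13,773.
Year 3: $27,910 × 2/10 = $5,582. Book value $8,191.
Year 4: $27,910 × 1/10 = $2,791. Book value $5,400.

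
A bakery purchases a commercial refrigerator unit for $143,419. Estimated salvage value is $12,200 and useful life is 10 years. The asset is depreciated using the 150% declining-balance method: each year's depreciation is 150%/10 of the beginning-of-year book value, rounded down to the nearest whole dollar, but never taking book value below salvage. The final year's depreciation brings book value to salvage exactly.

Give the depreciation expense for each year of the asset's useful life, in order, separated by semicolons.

$21,512; $18,286; $15,543; $13,211; $11,230; $9,545; $8,113; $6,896; $5,862; $21,021

Depreciable base = $143,419 − $12,200 = $131,219.
Year 1: ⌊$143,419 × 150%/10⌋ = $21,512. Book value $121,907.
Year 2: ⌊$121,907 × 150%/10⌋ = $18,286. Book value $103,621.
Year 3: ⌊$103,621 × 150%/10⌋ = $15,543. Book value $88,078.
Year 4: ⌊$88,078 × 150%/10⌋ = $13,211. Book value $74,867.
Year 5: ⌊$74,867 × 150%/10⌋ = $11,230. Book value $63,637.
Year 6: ⌊$63,637 × 150%/10⌋ = $9,545. Book value $54,092.
Year 7: ⌊$54,092 × 150%/10⌋ = $8,113. Book value $45,979.
Year 8: ⌊$45,979 × 150%/10⌋ = $6,896. Book value $39,083.
Year 9: ⌊$39,083 × 150%/10⌋ = $5,862. Book value $33,221.
Year 10 (final): $33,221 − $12,200 = $21,021. Book value $12,200.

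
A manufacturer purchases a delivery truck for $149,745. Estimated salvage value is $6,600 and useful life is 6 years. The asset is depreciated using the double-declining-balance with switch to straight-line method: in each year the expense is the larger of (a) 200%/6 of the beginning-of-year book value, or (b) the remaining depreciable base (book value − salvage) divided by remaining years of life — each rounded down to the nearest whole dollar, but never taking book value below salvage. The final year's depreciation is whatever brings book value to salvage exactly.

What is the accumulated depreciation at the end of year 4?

$120,165

Depreciable base = $149,745 − $6,600 = $143,145.
Year 1: DB = ⌊$149,745 × 200%/6⌋ = $49,915; SL = ⌊$143,145/6⌋ = $23,857 → take DB $49,915. Book value $99,830.
Year 2: DB = ⌊$99,830 × 200%/6⌋ = $33,276; SL = ⌊$93,230/5⌋ = $18,646 → take DB $33,276. Book value $66,554.
Year 3: DB = ⌊$66,554 × 200%/6⌋ = $22,184; SL = ⌊$59,954/4⌋ = $14,988 → take DB $22,184. Book value $44,370.
Year 4: DB = ⌊$44,370 × 200%/6⌋ = $14,790; SL = ⌊$37,770/3⌋ = $12,590 → take DB $14,790. Book value $29,580.
Accumulated through year 4 = $149,745 − $29,580 = $120,165.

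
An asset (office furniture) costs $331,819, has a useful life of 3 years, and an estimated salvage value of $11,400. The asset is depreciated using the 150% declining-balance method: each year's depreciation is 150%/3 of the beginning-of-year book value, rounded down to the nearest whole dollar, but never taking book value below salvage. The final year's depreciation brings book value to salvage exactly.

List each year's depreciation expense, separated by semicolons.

Depreciable base = $331,819 − $11,400 = $320,419.
Year 1: ⌊$331,819 × 150%/3⌋ = $165,909. Book value $165,910.
Year 2: ⌊$165,910 × 150%/3⌋ = $82,955. Book value $82,955.
Year 3 (final): $82,955 − $11,400 = $71,555. Book value $11,400.

$165,909; $82,955; $71,555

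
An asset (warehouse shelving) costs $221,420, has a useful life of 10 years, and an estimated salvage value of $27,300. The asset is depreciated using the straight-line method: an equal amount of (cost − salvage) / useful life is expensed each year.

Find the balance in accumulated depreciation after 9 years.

Depreciable base = $221,420 − $27,300 = $194,120.
Annual expense = $194,120 / 10 = $19,412.
End of year 1: book value $202,008.
End of year 2: book value $182,596.
End of year 3: book value $163,184.
End of year 4: book value $143,772.
End of year 5: book value $124,360.
End of year 6: book value $104,948.
End of year 7: book value $85,536.
End of year 8: book value $66,124.
End of year 9: book value $46,712.
Accumulated through year 9 = $221,420 − $46,712 = $174,708.

$174,708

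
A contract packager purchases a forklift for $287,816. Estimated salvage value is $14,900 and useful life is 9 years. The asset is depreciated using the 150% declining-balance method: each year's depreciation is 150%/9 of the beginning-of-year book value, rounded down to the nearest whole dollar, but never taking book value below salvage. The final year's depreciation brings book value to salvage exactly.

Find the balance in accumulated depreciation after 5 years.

Depreciable base = $287,816 − $14,900 = $272,916.
Year 1: ⌊$287,816 × 150%/9⌋ = $47,969. Book value $239,847.
Year 2: ⌊$239,847 × 150%/9⌋ = $39,974. Book value $199,873.
Year 3: ⌊$199,873 × 150%/9⌋ = $33,312. Book value $166,561.
Year 4: ⌊$166,561 × 150%/9⌋ = $27,760. Book value $138,801.
Year 5: ⌊$138,801 × 150%/9⌋ = $23,133. Book value $115,668.
Accumulated through year 5 = $287,816 − $115,668 = $172,148.

$172,148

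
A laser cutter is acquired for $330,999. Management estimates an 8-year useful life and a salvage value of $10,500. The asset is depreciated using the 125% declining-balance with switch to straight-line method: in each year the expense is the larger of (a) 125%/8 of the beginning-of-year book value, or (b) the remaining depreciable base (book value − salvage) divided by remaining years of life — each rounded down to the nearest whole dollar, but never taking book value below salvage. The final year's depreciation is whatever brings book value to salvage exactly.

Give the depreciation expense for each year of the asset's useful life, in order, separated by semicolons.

$51,718; $43,637; $37,524; $37,524; $37,524; $37,524; $37,524; $37,524

Depreciable base = $330,999 − $10,500 = $320,499.
Year 1: DB = ⌊$330,999 × 125%/8⌋ = $51,718; SL = ⌊$320,499/8⌋ = $40,062 → take DB $51,718. Book value $279,281.
Year 2: DB = ⌊$279,281 × 125%/8⌋ = $43,637; SL = ⌊$268,781/7⌋ = $38,397 → take DB $43,637. Book value $235,644.
Year 3: DB = ⌊$235,644 × 125%/8⌋ = $36,819; SL = ⌊$225,144/6⌋ = $37,524 → take SL $37,524. Book value $198,120.
Year 4: DB = ⌊$198,120 × 125%/8⌋ = $30,956; SL = ⌊$187,620/5⌋ = $37,524 → take SL $37,524. Book value $160,596.
Year 5: DB = ⌊$160,596 × 125%/8⌋ = $25,093; SL = ⌊$150,096/4⌋ = $37,524 → take SL $37,524. Book value $123,072.
Year 6: DB = ⌊$123,072 × 125%/8⌋ = $19,230; SL = ⌊$112,572/3⌋ = $37,524 → take SL $37,524. Book value $85,548.
Year 7: DB = ⌊$85,548 × 125%/8⌋ = $13,366; SL = ⌊$75,048/2⌋ = $37,524 → take SL $37,524. Book value $48,024.
Year 8 (final): $48,024 − $10,500 = $37,524. Book value $10,500.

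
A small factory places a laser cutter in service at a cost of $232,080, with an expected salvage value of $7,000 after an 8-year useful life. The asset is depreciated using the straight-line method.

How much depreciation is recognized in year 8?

$28,135

Depreciable base = $232,080 − $7,000 = $225,080.
Annual expense = $225,080 / 8 = $28,135.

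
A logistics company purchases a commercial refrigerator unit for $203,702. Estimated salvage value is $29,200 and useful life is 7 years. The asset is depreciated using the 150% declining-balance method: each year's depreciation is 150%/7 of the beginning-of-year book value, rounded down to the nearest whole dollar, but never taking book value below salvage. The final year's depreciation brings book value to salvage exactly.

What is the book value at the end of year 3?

Depreciable base = $203,702 − $29,200 = $174,502.
Year 1: ⌊$203,702 × 150%/7⌋ = $43,650. Book value $160,052.
Year 2: ⌊$160,052 × 150%/7⌋ = $34,296. Book value $125,756.
Year 3: ⌊$125,756 × 150%/7⌋ = $26,947. Book value $98,809.

$98,809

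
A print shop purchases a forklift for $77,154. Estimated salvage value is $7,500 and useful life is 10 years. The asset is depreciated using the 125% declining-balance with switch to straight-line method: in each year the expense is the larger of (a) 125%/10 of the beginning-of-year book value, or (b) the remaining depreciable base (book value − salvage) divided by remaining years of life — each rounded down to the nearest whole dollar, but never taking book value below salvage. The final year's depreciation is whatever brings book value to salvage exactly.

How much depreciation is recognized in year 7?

$6,288

Depreciable base = $77,154 − $7,500 = $69,654.
Year 1: DB = ⌊$77,154 × 125%/10⌋ = $9,644; SL = ⌊$69,654/10⌋ = $6,965 → take DB $9,644. Book value $67,510.
Year 2: DB = ⌊$67,510 × 125%/10⌋ = $8,438; SL = ⌊$60,010/9⌋ = $6,667 → take DB $8,438. Book value $59,072.
Year 3: DB = ⌊$59,072 × 125%/10⌋ = $7,384; SL = ⌊$51,572/8⌋ = $6,446 → take DB $7,384. Book value $51,688.
Year 4: DB = ⌊$51,688 × 125%/10⌋ = $6,461; SL = ⌊$44,188/7⌋ = $6,312 → take DB $6,461. Book value $45,227.
Year 5: DB = ⌊$45,227 × 125%/10⌋ = $5,653; SL = ⌊$37,727/6⌋ = $6,287 → take SL $6,287. Book value $38,940.
Year 6: DB = ⌊$38,940 × 125%/10⌋ = $4,867; SL = ⌊$31,440/5⌋ = $6,288 → take SL $6,288. Book value $32,652.
Year 7: DB = ⌊$32,652 × 125%/10⌋ = $4,081; SL = ⌊$25,152/4⌋ = $6,288 → take SL $6,288. Book value $26,364.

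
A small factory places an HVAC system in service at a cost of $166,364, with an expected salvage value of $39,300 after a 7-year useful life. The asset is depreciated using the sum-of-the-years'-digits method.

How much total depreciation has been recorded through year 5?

$113,450

Depreciable base = $166,364 − $39,300 = $127,064.
Sum of the years' digits = 7+6+5+4+3+2+1 = 28.
Year 1: $127,064 × 7/28 = $31,766. Book value $134,598.
Year 2: $127,064 × 6/28 = $27,228. Book value $107,370.
Year 3: $127,064 × 5/28 = $22,690. Book value $84,680.
Year 4: $127,064 × 4/28 = $18,152. Book value $66,528.
Year 5: $127,064 × 3/28 = $13,614. Book value $52,914.
Accumulated through year 5 = $166,364 − $52,914 = $113,450.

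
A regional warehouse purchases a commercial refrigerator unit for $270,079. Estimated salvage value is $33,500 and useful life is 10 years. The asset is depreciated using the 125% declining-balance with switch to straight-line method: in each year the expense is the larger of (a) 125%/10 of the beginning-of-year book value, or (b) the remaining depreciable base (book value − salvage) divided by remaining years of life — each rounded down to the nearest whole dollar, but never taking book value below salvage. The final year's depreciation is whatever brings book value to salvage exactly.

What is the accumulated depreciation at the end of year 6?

$153,367

Depreciable base = $270,079 − $33,500 = $236,579.
Year 1: DB = ⌊$270,079 × 125%/10⌋ = $33,759; SL = ⌊$236,579/10⌋ = $23,657 → take DB $33,759. Book value $236,320.
Year 2: DB = ⌊$236,320 × 125%/10⌋ = $29,540; SL = ⌊$202,820/9⌋ = $22,535 → take DB $29,540. Book value $206,780.
Year 3: DB = ⌊$206,780 × 125%/10⌋ = $25,847; SL = ⌊$173,280/8⌋ = $21,660 → take DB $25,847. Book value $180,933.
Year 4: DB = ⌊$180,933 × 125%/10⌋ = $22,616; SL = ⌊$147,433/7⌋ = $21,061 → take DB $22,616. Book value $158,317.
Year 5: DB = ⌊$158,317 × 125%/10⌋ = $19,789; SL = ⌊$124,817/6⌋ = $20,802 → take SL $20,802. Book value $137,515.
Year 6: DB = ⌊$137,515 × 125%/10⌋ = $17,189; SL = ⌊$104,015/5⌋ = $20,803 → take SL $20,803. Book value $116,712.
Accumulated through year 6 = $270,079 − $116,712 = $153,367.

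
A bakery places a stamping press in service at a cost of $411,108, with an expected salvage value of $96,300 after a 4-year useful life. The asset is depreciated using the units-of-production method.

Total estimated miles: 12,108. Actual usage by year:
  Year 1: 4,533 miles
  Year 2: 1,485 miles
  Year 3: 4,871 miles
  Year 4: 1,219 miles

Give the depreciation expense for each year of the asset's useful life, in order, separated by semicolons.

Depreciable base = $411,108 − $96,300 = $314,808.
Rate = $314,808 / 12,108 miles = $26 per mile.
Year 1: 4,533 × $26 = $117,858. Book value $293,250.
Year 2: 1,485 × $26 = $38,610. Book value $254,640.
Year 3: 4,871 × $26 = $126,646. Book value $127,994.
Year 4: 1,219 × $26 = $31,694. Book value $96,300.

$117,858; $38,610; $126,646; $31,694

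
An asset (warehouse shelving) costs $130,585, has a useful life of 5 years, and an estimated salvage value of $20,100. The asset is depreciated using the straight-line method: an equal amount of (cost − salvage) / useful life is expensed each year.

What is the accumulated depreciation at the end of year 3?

Depreciable base = $130,585 − $20,100 = $110,485.
Annual expense = $110,485 / 5 = $22,097.
End of year 1: book value $108,488.
End of year 2: book value $86,391.
End of year 3: book value $64,294.
Accumulated through year 3 = $130,585 − $64,294 = $66,291.

$66,291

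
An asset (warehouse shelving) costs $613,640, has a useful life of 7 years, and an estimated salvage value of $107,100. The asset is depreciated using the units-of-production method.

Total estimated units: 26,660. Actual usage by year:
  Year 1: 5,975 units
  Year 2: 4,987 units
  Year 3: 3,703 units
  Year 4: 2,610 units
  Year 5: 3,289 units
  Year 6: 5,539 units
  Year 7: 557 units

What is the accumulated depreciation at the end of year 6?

$495,957

Depreciable base = $613,640 − $107,100 = $506,540.
Rate = $506,540 / 26,660 units = $19 per unit.
Year 1: 5,975 × $19 = $113,525. Book value $500,115.
Year 2: 4,987 × $19 = $94,753. Book value $405,362.
Year 3: 3,703 × $19 = $70,357. Book value $335,005.
Year 4: 2,610 × $19 = $49,590. Book value $285,415.
Year 5: 3,289 × $19 = $62,491. Book value $222,924.
Year 6: 5,539 × $19 = $105,241. Book value $117,683.
Accumulated through year 6 = $613,640 − $117,683 = $495,957.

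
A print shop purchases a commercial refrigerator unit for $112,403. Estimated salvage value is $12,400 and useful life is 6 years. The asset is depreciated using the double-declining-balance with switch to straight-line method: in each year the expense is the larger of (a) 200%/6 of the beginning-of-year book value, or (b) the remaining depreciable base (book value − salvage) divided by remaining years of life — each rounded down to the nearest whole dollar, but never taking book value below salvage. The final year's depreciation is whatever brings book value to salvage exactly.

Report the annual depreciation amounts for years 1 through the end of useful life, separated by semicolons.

Depreciable base = $112,403 − $12,400 = $100,003.
Year 1: DB = ⌊$112,403 × 200%/6⌋ = $37,467; SL = ⌊$100,003/6⌋ = $16,667 → take DB $37,467. Book value $74,936.
Year 2: DB = ⌊$74,936 × 200%/6⌋ = $24,978; SL = ⌊$62,536/5⌋ = $12,507 → take DB $24,978. Book value $49,958.
Year 3: DB = ⌊$49,958 × 200%/6⌋ = $16,652; SL = ⌊$37,558/4⌋ = $9,389 → take DB $16,652. Book value $33,306.
Year 4: DB = ⌊$33,306 × 200%/6⌋ = $11,102; SL = ⌊$20,906/3⌋ = $6,968 → take DB $11,102. Book value $22,204.
Year 5: DB = ⌊$22,204 × 200%/6⌋ = $7,401; SL = ⌊$9,804/2⌋ = $4,902 → take DB $7,401. Book value $14,803.
Year 6 (final): $14,803 − $12,400 = $2,403. Book value $12,400.

$37,467; $24,978; $16,652; $11,102; $7,401; $2,403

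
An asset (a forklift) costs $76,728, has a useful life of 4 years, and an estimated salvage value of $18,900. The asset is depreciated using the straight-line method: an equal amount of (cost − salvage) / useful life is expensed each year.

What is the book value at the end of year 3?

$33,357

Depreciable base = $76,728 − $18,900 = $57,828.
Annual expense = $57,828 / 4 = $14,457.
End of year 1: book value $62,271.
End of year 2: book value $47,814.
End of year 3: book value $33,357.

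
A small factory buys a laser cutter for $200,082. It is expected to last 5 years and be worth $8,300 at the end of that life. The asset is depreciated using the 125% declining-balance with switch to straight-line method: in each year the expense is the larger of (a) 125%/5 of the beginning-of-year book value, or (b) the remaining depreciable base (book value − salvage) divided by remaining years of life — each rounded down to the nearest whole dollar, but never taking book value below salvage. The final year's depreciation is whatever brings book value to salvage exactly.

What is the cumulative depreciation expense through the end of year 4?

$157,033

Depreciable base = $200,082 − $8,300 = $191,782.
Year 1: DB = ⌊$200,082 × 125%/5⌋ = $50,020; SL = ⌊$191,782/5⌋ = $38,356 → take DB $50,020. Book value $150,062.
Year 2: DB = ⌊$150,062 × 125%/5⌋ = $37,515; SL = ⌊$141,762/4⌋ = $35,440 → take DB $37,515. Book value $112,547.
Year 3: DB = ⌊$112,547 × 125%/5⌋ = $28,136; SL = ⌊$104,247/3⌋ = $34,749 → take SL $34,749. Book value $77,798.
Year 4: DB = ⌊$77,798 × 125%/5⌋ = $19,449; SL = ⌊$69,498/2⌋ = $34,749 → take SL $34,749. Book value $43,049.
Accumulated through year 4 = $200,082 − $43,049 = $157,033.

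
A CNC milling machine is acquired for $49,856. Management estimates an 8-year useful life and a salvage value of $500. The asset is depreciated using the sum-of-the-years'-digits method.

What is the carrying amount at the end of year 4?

$14,210

Depreciable base = $49,856 − $500 = $49,356.
Sum of the years' digits = 8+7+6+5+4+3+2+1 = 36.
Year 1: $49,356 × 8/36 = $10,968. Book value $38,888.
Year 2: $49,356 × 7/36 = $9,597. Book value $29,291.
Year 3: $49,356 × 6/36 = $8,226. Book value $21,065.
Year 4: $49,356 × 5/36 = $6,855. Book value $14,210.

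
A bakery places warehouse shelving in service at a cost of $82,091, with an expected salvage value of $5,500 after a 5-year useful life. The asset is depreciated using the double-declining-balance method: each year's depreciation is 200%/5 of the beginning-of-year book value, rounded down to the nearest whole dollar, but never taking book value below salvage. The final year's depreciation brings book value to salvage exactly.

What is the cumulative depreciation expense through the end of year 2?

Depreciable base = $82,091 − $5,500 = $76,591.
Year 1: ⌊$82,091 × 200%/5⌋ = $32,836. Book value $49,255.
Year 2: ⌊$49,255 × 200%/5⌋ = $19,702. Book value $29,553.
Accumulated through year 2 = $82,091 − $29,553 = $52,538.

$52,538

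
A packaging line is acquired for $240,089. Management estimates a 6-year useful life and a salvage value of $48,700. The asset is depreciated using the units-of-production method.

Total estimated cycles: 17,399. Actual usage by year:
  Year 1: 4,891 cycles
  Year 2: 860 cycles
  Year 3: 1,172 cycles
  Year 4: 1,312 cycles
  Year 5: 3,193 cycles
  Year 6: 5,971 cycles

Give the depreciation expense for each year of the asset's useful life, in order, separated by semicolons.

Depreciable base = $240,089 − $48,700 = $191,389.
Rate = $191,389 / 17,399 cycles = $11 per cycle.
Year 1: 4,891 × $11 = $53,801. Book value $186,288.
Year 2: 860 × $11 = $9,460. Book value $176,828.
Year 3: 1,172 × $11 = $12,892. Book value $163,936.
Year 4: 1,312 × $11 = $14,432. Book value $149,504.
Year 5: 3,193 × $11 = $35,123. Book value $114,381.
Year 6: 5,971 × $11 = $65,681. Book value $48,700.

$53,801; $9,460; $12,892; $14,432; $35,123; $65,681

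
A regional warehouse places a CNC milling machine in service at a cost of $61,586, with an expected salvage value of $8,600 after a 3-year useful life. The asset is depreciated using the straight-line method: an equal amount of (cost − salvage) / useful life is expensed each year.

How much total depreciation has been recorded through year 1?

$17,662

Depreciable base = $61,586 − $8,600 = $52,986.
Annual expense = $52,986 / 3 = $17,662.
End of year 1: book value $43,924.
Accumulated through year 1 = $61,586 − $43,924 = $17,662.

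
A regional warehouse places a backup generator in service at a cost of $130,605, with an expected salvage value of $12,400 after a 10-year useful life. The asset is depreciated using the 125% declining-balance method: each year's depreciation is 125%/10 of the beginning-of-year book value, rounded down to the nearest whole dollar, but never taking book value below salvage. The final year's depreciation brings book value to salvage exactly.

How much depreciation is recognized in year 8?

Depreciable base = $130,605 − $12,400 = $118,205.
Year 1: ⌊$130,605 × 125%/10⌋ = $16,325. Book value $114,280.
Year 2: ⌊$114,280 × 125%/10⌋ = $14,285. Book value $99,995.
Year 3: ⌊$99,995 × 125%/10⌋ = $12,499. Book value $87,496.
Year 4: ⌊$87,496 × 125%/10⌋ = $10,937. Book value $76,559.
Year 5: ⌊$76,559 × 125%/10⌋ = $9,569. Book value $66,990.
Year 6: ⌊$66,990 × 125%/10⌋ = $8,373. Book value $58,617.
Year 7: ⌊$58,617 × 125%/10⌋ = $7,327. Book value $51,290.
Year 8: ⌊$51,290 × 125%/10⌋ = $6,411. Book value $44,879.

$6,411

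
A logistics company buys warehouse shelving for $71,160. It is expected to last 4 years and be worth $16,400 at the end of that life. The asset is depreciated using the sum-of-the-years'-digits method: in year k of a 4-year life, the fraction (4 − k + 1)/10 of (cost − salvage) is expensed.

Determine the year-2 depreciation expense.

Depreciable base = $71,160 − $16,400 = $54,760.
Sum of the years' digits = 4+3+2+1 = 10.
Year 1: $54,760 × 4/10 = $21,904. Book value $49,256.
Year 2: $54,760 × 3/10 = $16,428. Book value $32,828.

$16,428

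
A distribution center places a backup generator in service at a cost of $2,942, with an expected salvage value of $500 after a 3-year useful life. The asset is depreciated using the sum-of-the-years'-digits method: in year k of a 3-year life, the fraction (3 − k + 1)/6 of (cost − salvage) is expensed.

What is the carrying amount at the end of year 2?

$907

Depreciable base = $2,942 − $500 = $2,442.
Sum of the years' digits = 3+2+1 = 6.
Year 1: $2,442 × 3/6 = $1,221. Book value $1,721.
Year 2: $2,442 × 2/6 = $814. Book value $907.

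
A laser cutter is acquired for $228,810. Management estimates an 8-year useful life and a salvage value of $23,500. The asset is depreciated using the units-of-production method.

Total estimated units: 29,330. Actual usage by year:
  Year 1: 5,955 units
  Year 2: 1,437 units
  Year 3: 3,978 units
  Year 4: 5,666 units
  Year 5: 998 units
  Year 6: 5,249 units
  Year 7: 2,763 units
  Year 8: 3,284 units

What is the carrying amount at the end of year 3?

$149,220

Depreciable base = $228,810 − $23,500 = $205,310.
Rate = $205,310 / 29,330 units = $7 per unit.
Year 1: 5,955 × $7 = $41,685. Book value $187,125.
Year 2: 1,437 × $7 = $10,059. Book value $177,066.
Year 3: 3,978 × $7 = $27,846. Book value $149,220.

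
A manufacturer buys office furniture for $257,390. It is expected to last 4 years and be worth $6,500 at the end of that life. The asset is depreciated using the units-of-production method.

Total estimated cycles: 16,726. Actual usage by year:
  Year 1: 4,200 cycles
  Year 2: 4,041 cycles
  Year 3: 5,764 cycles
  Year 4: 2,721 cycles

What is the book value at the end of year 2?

Depreciable base = $257,390 − $6,500 = $250,890.
Rate = $250,890 / 16,726 cycles = $15 per cycle.
Year 1: 4,200 × $15 = $63,000. Book value $194,390.
Year 2: 4,041 × $15 = $60,615. Book value $133,775.

$133,775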